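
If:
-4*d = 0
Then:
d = 0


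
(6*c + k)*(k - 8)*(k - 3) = 6*c*k^2 - 66*c*k + 144*c + k^3 - 11*k^2 + 24*k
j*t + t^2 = t*(j + t)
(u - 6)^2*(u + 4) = u^3 - 8*u^2 - 12*u + 144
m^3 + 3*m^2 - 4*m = m*(m - 1)*(m + 4)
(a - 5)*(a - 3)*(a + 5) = a^3 - 3*a^2 - 25*a + 75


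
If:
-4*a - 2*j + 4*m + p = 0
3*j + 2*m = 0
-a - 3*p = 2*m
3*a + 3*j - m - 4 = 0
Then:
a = 56/3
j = -104/9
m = 52/3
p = -160/9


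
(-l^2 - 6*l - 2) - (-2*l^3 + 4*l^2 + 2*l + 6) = 2*l^3 - 5*l^2 - 8*l - 8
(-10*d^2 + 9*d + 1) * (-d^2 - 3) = 10*d^4 - 9*d^3 + 29*d^2 - 27*d - 3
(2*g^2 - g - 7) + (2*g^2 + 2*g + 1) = 4*g^2 + g - 6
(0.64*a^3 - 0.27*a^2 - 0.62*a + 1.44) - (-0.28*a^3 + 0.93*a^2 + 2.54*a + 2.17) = 0.92*a^3 - 1.2*a^2 - 3.16*a - 0.73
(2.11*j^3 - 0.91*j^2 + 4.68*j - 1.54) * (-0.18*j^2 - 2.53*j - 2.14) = -0.3798*j^5 - 5.1745*j^4 - 3.0555*j^3 - 9.6158*j^2 - 6.119*j + 3.2956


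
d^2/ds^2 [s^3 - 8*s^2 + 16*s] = 6*s - 16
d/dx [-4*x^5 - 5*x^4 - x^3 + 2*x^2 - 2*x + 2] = -20*x^4 - 20*x^3 - 3*x^2 + 4*x - 2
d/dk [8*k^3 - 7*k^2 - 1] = 2*k*(12*k - 7)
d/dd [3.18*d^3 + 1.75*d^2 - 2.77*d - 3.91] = 9.54*d^2 + 3.5*d - 2.77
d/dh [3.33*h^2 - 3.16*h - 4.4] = 6.66*h - 3.16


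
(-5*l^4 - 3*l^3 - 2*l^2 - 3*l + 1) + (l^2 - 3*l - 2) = -5*l^4 - 3*l^3 - l^2 - 6*l - 1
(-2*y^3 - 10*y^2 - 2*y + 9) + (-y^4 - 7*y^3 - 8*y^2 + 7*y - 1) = -y^4 - 9*y^3 - 18*y^2 + 5*y + 8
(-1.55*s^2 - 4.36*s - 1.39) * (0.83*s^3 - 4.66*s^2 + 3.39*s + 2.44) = -1.2865*s^5 + 3.6042*s^4 + 13.9094*s^3 - 12.085*s^2 - 15.3505*s - 3.3916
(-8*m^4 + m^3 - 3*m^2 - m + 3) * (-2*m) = 16*m^5 - 2*m^4 + 6*m^3 + 2*m^2 - 6*m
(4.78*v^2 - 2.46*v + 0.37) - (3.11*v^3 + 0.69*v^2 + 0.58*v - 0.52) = -3.11*v^3 + 4.09*v^2 - 3.04*v + 0.89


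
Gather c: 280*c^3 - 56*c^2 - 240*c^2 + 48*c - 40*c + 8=280*c^3 - 296*c^2 + 8*c + 8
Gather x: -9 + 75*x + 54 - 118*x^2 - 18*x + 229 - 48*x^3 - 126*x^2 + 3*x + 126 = -48*x^3 - 244*x^2 + 60*x + 400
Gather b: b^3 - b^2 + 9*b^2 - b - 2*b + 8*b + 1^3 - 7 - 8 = b^3 + 8*b^2 + 5*b - 14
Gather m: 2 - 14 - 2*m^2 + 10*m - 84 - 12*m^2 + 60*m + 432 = -14*m^2 + 70*m + 336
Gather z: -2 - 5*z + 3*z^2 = 3*z^2 - 5*z - 2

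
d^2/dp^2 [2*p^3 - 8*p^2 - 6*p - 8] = 12*p - 16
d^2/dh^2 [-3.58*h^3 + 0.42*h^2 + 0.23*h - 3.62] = 0.84 - 21.48*h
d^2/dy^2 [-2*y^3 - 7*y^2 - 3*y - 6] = -12*y - 14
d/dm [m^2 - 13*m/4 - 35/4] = 2*m - 13/4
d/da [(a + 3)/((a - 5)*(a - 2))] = (-a^2 - 6*a + 31)/(a^4 - 14*a^3 + 69*a^2 - 140*a + 100)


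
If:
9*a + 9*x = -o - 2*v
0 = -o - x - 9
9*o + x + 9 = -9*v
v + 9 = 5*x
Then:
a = -195/37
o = -486/37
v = 432/37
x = 153/37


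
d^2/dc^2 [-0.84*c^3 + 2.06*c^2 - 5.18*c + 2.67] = 4.12 - 5.04*c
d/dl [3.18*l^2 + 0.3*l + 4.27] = 6.36*l + 0.3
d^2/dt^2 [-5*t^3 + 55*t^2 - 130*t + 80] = 110 - 30*t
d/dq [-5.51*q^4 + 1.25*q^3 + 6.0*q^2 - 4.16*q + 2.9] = -22.04*q^3 + 3.75*q^2 + 12.0*q - 4.16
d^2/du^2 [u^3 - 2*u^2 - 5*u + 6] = 6*u - 4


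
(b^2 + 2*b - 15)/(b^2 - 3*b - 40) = (b - 3)/(b - 8)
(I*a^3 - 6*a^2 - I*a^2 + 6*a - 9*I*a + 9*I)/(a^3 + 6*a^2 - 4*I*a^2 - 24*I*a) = (I*a^3 + a^2*(-6 - I) + a*(6 - 9*I) + 9*I)/(a^3 + a^2*(6 - 4*I) - 24*I*a)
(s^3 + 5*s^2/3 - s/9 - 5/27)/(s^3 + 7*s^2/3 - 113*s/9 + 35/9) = (9*s^2 + 18*s + 5)/(3*(3*s^2 + 8*s - 35))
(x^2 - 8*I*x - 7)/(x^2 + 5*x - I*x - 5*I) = (x - 7*I)/(x + 5)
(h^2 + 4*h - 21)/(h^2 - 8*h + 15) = (h + 7)/(h - 5)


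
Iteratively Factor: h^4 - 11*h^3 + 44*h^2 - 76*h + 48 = (h - 2)*(h^3 - 9*h^2 + 26*h - 24) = (h - 2)^2*(h^2 - 7*h + 12) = (h - 3)*(h - 2)^2*(h - 4)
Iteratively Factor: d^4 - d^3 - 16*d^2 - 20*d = (d - 5)*(d^3 + 4*d^2 + 4*d) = (d - 5)*(d + 2)*(d^2 + 2*d) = (d - 5)*(d + 2)^2*(d)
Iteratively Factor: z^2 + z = (z + 1)*(z)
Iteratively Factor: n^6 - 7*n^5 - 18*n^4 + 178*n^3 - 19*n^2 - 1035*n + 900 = (n + 4)*(n^5 - 11*n^4 + 26*n^3 + 74*n^2 - 315*n + 225) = (n - 5)*(n + 4)*(n^4 - 6*n^3 - 4*n^2 + 54*n - 45) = (n - 5)*(n - 3)*(n + 4)*(n^3 - 3*n^2 - 13*n + 15) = (n - 5)^2*(n - 3)*(n + 4)*(n^2 + 2*n - 3) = (n - 5)^2*(n - 3)*(n - 1)*(n + 4)*(n + 3)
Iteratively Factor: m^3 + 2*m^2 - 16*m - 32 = (m + 2)*(m^2 - 16) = (m + 2)*(m + 4)*(m - 4)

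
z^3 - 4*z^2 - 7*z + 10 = (z - 5)*(z - 1)*(z + 2)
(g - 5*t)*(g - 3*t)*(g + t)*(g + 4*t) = g^4 - 3*g^3*t - 21*g^2*t^2 + 43*g*t^3 + 60*t^4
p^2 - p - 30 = (p - 6)*(p + 5)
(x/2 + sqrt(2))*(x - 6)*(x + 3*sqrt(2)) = x^3/2 - 3*x^2 + 5*sqrt(2)*x^2/2 - 15*sqrt(2)*x + 6*x - 36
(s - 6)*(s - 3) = s^2 - 9*s + 18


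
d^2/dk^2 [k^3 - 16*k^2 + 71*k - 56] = 6*k - 32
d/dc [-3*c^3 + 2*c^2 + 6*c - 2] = -9*c^2 + 4*c + 6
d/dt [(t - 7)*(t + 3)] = 2*t - 4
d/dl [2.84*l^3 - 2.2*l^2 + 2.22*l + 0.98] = 8.52*l^2 - 4.4*l + 2.22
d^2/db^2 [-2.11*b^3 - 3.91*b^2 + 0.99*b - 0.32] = -12.66*b - 7.82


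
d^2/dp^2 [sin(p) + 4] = -sin(p)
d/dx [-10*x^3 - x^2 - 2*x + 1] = -30*x^2 - 2*x - 2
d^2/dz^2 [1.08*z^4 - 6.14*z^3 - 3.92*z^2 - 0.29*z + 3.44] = 12.96*z^2 - 36.84*z - 7.84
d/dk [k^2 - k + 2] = 2*k - 1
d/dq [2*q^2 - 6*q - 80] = 4*q - 6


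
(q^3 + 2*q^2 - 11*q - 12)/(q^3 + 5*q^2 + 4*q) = (q - 3)/q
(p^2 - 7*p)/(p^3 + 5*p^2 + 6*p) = (p - 7)/(p^2 + 5*p + 6)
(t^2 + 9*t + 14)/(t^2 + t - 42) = (t + 2)/(t - 6)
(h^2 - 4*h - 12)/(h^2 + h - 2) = (h - 6)/(h - 1)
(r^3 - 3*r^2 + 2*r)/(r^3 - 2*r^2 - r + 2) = r/(r + 1)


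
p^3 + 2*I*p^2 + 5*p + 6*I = (p - 2*I)*(p + I)*(p + 3*I)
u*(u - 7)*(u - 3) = u^3 - 10*u^2 + 21*u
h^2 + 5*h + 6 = (h + 2)*(h + 3)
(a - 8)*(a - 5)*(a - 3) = a^3 - 16*a^2 + 79*a - 120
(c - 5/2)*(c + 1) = c^2 - 3*c/2 - 5/2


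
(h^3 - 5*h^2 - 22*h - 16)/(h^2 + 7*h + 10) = (h^2 - 7*h - 8)/(h + 5)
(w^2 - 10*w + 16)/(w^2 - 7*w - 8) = (w - 2)/(w + 1)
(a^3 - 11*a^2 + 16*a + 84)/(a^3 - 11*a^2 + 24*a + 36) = (a^2 - 5*a - 14)/(a^2 - 5*a - 6)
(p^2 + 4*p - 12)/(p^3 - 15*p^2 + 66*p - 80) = (p + 6)/(p^2 - 13*p + 40)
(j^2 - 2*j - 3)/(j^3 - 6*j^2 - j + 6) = (j - 3)/(j^2 - 7*j + 6)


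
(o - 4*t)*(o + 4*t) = o^2 - 16*t^2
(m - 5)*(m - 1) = m^2 - 6*m + 5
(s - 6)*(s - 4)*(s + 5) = s^3 - 5*s^2 - 26*s + 120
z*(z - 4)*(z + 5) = z^3 + z^2 - 20*z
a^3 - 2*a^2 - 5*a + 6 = (a - 3)*(a - 1)*(a + 2)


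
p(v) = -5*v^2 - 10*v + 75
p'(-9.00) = 80.00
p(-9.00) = -240.00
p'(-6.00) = 50.00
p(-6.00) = -45.00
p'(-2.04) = 10.40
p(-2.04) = 74.59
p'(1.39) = -23.90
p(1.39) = 51.44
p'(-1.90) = 9.00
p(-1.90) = 75.95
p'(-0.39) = -6.10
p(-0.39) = 78.14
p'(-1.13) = 1.30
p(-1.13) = 79.92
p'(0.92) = -19.20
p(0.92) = 61.57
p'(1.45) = -24.50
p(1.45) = 49.99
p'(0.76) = -17.60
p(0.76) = 64.51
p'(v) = -10*v - 10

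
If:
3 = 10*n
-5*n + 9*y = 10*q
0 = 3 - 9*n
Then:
No Solution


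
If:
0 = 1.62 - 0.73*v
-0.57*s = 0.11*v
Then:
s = -0.43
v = 2.22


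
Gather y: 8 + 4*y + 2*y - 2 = 6*y + 6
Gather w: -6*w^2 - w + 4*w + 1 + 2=-6*w^2 + 3*w + 3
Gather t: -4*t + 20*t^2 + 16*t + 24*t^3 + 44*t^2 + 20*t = 24*t^3 + 64*t^2 + 32*t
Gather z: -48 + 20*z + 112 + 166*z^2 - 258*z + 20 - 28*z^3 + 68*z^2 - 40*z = -28*z^3 + 234*z^2 - 278*z + 84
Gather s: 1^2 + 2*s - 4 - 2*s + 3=0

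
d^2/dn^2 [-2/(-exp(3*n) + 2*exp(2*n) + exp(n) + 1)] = 2*((-9*exp(2*n) + 8*exp(n) + 1)*(-exp(3*n) + 2*exp(2*n) + exp(n) + 1) - 2*(-3*exp(2*n) + 4*exp(n) + 1)^2*exp(n))*exp(n)/(-exp(3*n) + 2*exp(2*n) + exp(n) + 1)^3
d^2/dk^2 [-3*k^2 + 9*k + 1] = -6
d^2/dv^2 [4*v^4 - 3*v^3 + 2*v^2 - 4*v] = 48*v^2 - 18*v + 4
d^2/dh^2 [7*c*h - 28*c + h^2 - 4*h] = 2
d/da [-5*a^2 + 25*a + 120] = 25 - 10*a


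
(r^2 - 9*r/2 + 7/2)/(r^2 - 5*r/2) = (2*r^2 - 9*r + 7)/(r*(2*r - 5))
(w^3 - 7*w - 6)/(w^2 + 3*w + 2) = w - 3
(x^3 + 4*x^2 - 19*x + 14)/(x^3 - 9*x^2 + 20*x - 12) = (x + 7)/(x - 6)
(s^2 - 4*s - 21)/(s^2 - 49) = (s + 3)/(s + 7)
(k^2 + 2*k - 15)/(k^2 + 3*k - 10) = (k - 3)/(k - 2)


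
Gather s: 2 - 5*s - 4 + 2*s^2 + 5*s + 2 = 2*s^2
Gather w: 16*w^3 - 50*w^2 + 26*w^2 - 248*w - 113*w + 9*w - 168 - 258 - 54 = 16*w^3 - 24*w^2 - 352*w - 480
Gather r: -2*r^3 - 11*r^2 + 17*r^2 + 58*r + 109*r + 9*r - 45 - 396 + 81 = -2*r^3 + 6*r^2 + 176*r - 360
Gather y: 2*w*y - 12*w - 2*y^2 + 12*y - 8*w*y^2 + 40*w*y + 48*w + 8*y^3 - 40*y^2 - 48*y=36*w + 8*y^3 + y^2*(-8*w - 42) + y*(42*w - 36)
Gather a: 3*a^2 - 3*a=3*a^2 - 3*a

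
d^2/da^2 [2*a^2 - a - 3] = 4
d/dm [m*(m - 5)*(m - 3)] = 3*m^2 - 16*m + 15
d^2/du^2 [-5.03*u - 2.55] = 0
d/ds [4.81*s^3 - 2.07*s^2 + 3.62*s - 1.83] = 14.43*s^2 - 4.14*s + 3.62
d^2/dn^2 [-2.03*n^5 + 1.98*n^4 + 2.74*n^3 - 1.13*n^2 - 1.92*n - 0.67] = -40.6*n^3 + 23.76*n^2 + 16.44*n - 2.26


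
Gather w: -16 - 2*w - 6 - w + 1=-3*w - 21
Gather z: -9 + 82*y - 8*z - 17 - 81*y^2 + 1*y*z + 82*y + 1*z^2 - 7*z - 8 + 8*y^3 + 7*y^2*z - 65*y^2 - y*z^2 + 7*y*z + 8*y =8*y^3 - 146*y^2 + 172*y + z^2*(1 - y) + z*(7*y^2 + 8*y - 15) - 34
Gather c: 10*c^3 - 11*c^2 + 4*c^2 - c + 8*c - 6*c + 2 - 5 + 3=10*c^3 - 7*c^2 + c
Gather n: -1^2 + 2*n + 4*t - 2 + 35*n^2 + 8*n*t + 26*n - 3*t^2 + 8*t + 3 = 35*n^2 + n*(8*t + 28) - 3*t^2 + 12*t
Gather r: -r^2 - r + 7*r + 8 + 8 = -r^2 + 6*r + 16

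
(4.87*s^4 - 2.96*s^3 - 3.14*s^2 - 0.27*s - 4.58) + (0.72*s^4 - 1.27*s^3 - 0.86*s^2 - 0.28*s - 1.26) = 5.59*s^4 - 4.23*s^3 - 4.0*s^2 - 0.55*s - 5.84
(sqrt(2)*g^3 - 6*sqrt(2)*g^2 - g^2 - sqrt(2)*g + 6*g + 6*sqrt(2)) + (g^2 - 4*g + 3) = sqrt(2)*g^3 - 6*sqrt(2)*g^2 - sqrt(2)*g + 2*g + 3 + 6*sqrt(2)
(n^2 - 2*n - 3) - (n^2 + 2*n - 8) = 5 - 4*n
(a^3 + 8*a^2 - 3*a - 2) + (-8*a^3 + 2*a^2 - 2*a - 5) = -7*a^3 + 10*a^2 - 5*a - 7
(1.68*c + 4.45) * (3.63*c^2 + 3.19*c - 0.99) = 6.0984*c^3 + 21.5127*c^2 + 12.5323*c - 4.4055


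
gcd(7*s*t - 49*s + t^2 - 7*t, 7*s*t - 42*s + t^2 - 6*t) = 7*s + t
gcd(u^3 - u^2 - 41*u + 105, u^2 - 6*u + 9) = u - 3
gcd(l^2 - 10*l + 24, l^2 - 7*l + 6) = l - 6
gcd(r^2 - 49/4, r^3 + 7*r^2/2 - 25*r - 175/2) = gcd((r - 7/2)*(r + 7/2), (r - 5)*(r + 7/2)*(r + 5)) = r + 7/2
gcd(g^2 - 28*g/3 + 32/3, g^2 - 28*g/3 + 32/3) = g^2 - 28*g/3 + 32/3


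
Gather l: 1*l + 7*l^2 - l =7*l^2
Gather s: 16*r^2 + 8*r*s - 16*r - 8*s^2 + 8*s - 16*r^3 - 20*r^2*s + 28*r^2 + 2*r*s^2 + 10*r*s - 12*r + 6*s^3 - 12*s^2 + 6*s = -16*r^3 + 44*r^2 - 28*r + 6*s^3 + s^2*(2*r - 20) + s*(-20*r^2 + 18*r + 14)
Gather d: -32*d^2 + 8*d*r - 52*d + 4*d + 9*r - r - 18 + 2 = -32*d^2 + d*(8*r - 48) + 8*r - 16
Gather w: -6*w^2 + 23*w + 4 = -6*w^2 + 23*w + 4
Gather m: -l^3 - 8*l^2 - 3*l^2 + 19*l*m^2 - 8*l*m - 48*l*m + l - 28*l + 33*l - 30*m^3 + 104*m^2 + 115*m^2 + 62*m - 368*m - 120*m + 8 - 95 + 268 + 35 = -l^3 - 11*l^2 + 6*l - 30*m^3 + m^2*(19*l + 219) + m*(-56*l - 426) + 216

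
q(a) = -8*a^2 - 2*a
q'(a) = -16*a - 2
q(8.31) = -569.07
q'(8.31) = -134.96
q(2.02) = -36.68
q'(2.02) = -34.32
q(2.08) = -38.77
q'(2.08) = -35.28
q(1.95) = -34.32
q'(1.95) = -33.20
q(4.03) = -137.99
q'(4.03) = -66.48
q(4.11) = -143.36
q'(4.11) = -67.76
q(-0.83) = -3.85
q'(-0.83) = 11.28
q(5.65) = -266.68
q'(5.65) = -92.40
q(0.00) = 0.00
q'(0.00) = -2.00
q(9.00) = -666.00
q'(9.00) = -146.00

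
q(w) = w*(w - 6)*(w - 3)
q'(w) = w*(w - 6) + w*(w - 3) + (w - 6)*(w - 3)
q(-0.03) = -0.55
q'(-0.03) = 18.54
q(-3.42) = -206.83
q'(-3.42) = 114.65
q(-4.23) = -312.86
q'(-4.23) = 147.82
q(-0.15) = -2.91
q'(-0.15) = 20.77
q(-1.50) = -50.62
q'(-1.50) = 51.75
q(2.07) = 7.57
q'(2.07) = -6.41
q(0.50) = 6.88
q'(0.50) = 9.75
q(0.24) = 3.82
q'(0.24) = 13.85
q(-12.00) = -3240.00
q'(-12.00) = 666.00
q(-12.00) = -3240.00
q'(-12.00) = 666.00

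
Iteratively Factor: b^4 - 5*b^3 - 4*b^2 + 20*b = (b)*(b^3 - 5*b^2 - 4*b + 20) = b*(b - 2)*(b^2 - 3*b - 10) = b*(b - 2)*(b + 2)*(b - 5)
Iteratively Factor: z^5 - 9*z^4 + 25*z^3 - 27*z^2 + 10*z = (z - 1)*(z^4 - 8*z^3 + 17*z^2 - 10*z) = z*(z - 1)*(z^3 - 8*z^2 + 17*z - 10) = z*(z - 1)^2*(z^2 - 7*z + 10) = z*(z - 5)*(z - 1)^2*(z - 2)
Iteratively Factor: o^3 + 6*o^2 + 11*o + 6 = (o + 1)*(o^2 + 5*o + 6) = (o + 1)*(o + 3)*(o + 2)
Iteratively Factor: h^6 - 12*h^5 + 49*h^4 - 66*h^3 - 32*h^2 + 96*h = (h)*(h^5 - 12*h^4 + 49*h^3 - 66*h^2 - 32*h + 96) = h*(h - 2)*(h^4 - 10*h^3 + 29*h^2 - 8*h - 48) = h*(h - 4)*(h - 2)*(h^3 - 6*h^2 + 5*h + 12) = h*(h - 4)*(h - 3)*(h - 2)*(h^2 - 3*h - 4) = h*(h - 4)*(h - 3)*(h - 2)*(h + 1)*(h - 4)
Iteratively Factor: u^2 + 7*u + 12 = (u + 4)*(u + 3)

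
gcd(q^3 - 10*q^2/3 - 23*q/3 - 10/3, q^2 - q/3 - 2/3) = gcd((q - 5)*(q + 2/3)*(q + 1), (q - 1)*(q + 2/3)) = q + 2/3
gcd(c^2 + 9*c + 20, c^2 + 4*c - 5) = c + 5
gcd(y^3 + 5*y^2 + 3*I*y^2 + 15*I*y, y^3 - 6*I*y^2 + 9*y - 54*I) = y + 3*I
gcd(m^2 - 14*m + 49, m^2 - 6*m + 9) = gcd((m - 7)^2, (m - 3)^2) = 1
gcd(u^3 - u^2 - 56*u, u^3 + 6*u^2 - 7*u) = u^2 + 7*u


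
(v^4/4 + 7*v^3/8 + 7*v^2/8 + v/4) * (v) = v^5/4 + 7*v^4/8 + 7*v^3/8 + v^2/4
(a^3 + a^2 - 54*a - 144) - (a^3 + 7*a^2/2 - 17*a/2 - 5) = -5*a^2/2 - 91*a/2 - 139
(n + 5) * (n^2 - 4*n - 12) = n^3 + n^2 - 32*n - 60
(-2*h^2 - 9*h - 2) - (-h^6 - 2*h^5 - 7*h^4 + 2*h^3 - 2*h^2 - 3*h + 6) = h^6 + 2*h^5 + 7*h^4 - 2*h^3 - 6*h - 8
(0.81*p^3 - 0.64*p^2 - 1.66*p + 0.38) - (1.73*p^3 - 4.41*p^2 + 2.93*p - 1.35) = -0.92*p^3 + 3.77*p^2 - 4.59*p + 1.73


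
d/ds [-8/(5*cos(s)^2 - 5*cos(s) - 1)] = 40*(1 - 2*cos(s))*sin(s)/(-5*cos(s)^2 + 5*cos(s) + 1)^2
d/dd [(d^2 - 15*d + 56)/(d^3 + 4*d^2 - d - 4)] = (-d^4 + 30*d^3 - 109*d^2 - 456*d + 116)/(d^6 + 8*d^5 + 14*d^4 - 16*d^3 - 31*d^2 + 8*d + 16)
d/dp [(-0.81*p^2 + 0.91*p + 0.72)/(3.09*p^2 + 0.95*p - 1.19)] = (-3.5814*p^2 - 2.5218*p - 1.7669)/(9.5481*p^4 + 5.871*p^3 - 6.4517*p^2 - 2.261*p + 1.4161)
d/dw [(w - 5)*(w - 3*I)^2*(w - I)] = 4*w^3 + w^2*(-15 - 21*I) + w*(-30 + 70*I) + 75 + 9*I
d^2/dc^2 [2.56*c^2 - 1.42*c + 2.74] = 5.12000000000000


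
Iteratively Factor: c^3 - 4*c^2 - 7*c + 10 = (c - 1)*(c^2 - 3*c - 10) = (c - 5)*(c - 1)*(c + 2)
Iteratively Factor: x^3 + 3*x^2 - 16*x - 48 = (x + 3)*(x^2 - 16) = (x + 3)*(x + 4)*(x - 4)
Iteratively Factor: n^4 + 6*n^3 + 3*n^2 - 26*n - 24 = (n - 2)*(n^3 + 8*n^2 + 19*n + 12) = (n - 2)*(n + 1)*(n^2 + 7*n + 12) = (n - 2)*(n + 1)*(n + 3)*(n + 4)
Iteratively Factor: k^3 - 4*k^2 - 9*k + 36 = (k - 3)*(k^2 - k - 12) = (k - 3)*(k + 3)*(k - 4)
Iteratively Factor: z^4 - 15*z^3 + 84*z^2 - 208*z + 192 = (z - 4)*(z^3 - 11*z^2 + 40*z - 48) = (z - 4)*(z - 3)*(z^2 - 8*z + 16) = (z - 4)^2*(z - 3)*(z - 4)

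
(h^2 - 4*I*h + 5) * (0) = 0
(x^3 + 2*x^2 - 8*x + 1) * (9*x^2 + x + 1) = 9*x^5 + 19*x^4 - 69*x^3 + 3*x^2 - 7*x + 1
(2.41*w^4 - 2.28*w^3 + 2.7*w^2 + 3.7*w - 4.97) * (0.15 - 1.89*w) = -4.5549*w^5 + 4.6707*w^4 - 5.445*w^3 - 6.588*w^2 + 9.9483*w - 0.7455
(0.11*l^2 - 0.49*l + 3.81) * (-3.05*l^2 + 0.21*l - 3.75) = -0.3355*l^4 + 1.5176*l^3 - 12.1359*l^2 + 2.6376*l - 14.2875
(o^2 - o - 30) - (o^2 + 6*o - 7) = -7*o - 23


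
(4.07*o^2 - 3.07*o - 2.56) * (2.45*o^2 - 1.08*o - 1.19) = 9.9715*o^4 - 11.9171*o^3 - 7.7997*o^2 + 6.4181*o + 3.0464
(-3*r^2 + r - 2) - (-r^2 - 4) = -2*r^2 + r + 2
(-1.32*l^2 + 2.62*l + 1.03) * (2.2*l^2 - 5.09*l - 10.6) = -2.904*l^4 + 12.4828*l^3 + 2.9222*l^2 - 33.0147*l - 10.918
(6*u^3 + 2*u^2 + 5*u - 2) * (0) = 0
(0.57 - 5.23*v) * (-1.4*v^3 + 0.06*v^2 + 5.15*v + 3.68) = 7.322*v^4 - 1.1118*v^3 - 26.9003*v^2 - 16.3109*v + 2.0976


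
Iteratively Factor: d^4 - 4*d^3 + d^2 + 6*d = (d - 2)*(d^3 - 2*d^2 - 3*d) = (d - 3)*(d - 2)*(d^2 + d) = (d - 3)*(d - 2)*(d + 1)*(d)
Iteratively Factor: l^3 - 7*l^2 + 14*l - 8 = (l - 2)*(l^2 - 5*l + 4) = (l - 4)*(l - 2)*(l - 1)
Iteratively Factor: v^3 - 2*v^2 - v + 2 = (v + 1)*(v^2 - 3*v + 2) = (v - 2)*(v + 1)*(v - 1)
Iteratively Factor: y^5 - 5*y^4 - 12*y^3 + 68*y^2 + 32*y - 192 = (y + 3)*(y^4 - 8*y^3 + 12*y^2 + 32*y - 64) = (y - 4)*(y + 3)*(y^3 - 4*y^2 - 4*y + 16) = (y - 4)^2*(y + 3)*(y^2 - 4) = (y - 4)^2*(y - 2)*(y + 3)*(y + 2)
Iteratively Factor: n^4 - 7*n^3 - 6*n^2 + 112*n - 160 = (n - 2)*(n^3 - 5*n^2 - 16*n + 80) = (n - 2)*(n + 4)*(n^2 - 9*n + 20) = (n - 4)*(n - 2)*(n + 4)*(n - 5)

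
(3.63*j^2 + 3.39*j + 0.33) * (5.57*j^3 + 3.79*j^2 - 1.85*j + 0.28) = 20.2191*j^5 + 32.64*j^4 + 7.9707*j^3 - 4.0044*j^2 + 0.3387*j + 0.0924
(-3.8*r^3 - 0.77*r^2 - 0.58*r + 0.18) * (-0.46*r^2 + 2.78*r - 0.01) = 1.748*r^5 - 10.2098*r^4 - 1.8358*r^3 - 1.6875*r^2 + 0.5062*r - 0.0018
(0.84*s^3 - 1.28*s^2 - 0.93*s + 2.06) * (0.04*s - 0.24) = 0.0336*s^4 - 0.2528*s^3 + 0.27*s^2 + 0.3056*s - 0.4944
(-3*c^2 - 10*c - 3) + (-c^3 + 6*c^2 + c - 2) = -c^3 + 3*c^2 - 9*c - 5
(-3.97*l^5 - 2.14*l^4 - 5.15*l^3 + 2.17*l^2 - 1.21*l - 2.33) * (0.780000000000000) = -3.0966*l^5 - 1.6692*l^4 - 4.017*l^3 + 1.6926*l^2 - 0.9438*l - 1.8174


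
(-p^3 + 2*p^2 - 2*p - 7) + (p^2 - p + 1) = -p^3 + 3*p^2 - 3*p - 6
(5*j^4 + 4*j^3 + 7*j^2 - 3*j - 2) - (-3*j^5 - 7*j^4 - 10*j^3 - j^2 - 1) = 3*j^5 + 12*j^4 + 14*j^3 + 8*j^2 - 3*j - 1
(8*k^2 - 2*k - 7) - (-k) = 8*k^2 - k - 7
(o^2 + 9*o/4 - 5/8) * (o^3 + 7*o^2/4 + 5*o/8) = o^5 + 4*o^4 + 63*o^3/16 + 5*o^2/16 - 25*o/64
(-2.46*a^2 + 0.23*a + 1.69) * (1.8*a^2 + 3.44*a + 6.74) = -4.428*a^4 - 8.0484*a^3 - 12.7472*a^2 + 7.3638*a + 11.3906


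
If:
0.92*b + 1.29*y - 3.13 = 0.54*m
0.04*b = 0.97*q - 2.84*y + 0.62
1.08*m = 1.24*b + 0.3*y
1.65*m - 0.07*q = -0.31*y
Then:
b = -0.91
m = -0.22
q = 8.07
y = 2.99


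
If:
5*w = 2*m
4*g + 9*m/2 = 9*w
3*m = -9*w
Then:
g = 0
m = 0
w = 0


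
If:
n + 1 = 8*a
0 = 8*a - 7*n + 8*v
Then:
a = v/6 + 7/48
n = 4*v/3 + 1/6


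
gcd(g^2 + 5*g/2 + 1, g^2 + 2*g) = g + 2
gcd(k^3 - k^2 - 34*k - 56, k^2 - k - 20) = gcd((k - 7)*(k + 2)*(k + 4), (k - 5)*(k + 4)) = k + 4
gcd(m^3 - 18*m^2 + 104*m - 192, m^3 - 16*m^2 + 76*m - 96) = m^2 - 14*m + 48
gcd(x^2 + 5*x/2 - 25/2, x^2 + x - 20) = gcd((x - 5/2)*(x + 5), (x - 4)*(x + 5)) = x + 5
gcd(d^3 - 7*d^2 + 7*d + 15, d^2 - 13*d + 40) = d - 5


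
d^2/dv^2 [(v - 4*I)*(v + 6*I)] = 2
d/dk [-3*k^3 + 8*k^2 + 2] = k*(16 - 9*k)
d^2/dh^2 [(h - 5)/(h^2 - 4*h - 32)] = 2*(3*(3 - h)*(-h^2 + 4*h + 32) - 4*(h - 5)*(h - 2)^2)/(-h^2 + 4*h + 32)^3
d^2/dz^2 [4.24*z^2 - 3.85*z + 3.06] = 8.48000000000000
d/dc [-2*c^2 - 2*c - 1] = -4*c - 2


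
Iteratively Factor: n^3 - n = (n - 1)*(n^2 + n) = (n - 1)*(n + 1)*(n)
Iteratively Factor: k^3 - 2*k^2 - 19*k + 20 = (k - 1)*(k^2 - k - 20) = (k - 5)*(k - 1)*(k + 4)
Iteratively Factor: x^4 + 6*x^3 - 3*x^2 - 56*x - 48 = (x + 4)*(x^3 + 2*x^2 - 11*x - 12) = (x + 1)*(x + 4)*(x^2 + x - 12) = (x - 3)*(x + 1)*(x + 4)*(x + 4)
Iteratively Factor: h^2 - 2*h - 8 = (h - 4)*(h + 2)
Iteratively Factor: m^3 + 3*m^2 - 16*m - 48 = (m + 3)*(m^2 - 16) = (m + 3)*(m + 4)*(m - 4)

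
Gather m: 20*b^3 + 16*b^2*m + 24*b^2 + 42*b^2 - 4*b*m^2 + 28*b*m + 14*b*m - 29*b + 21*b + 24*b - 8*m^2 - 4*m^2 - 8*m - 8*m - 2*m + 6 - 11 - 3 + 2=20*b^3 + 66*b^2 + 16*b + m^2*(-4*b - 12) + m*(16*b^2 + 42*b - 18) - 6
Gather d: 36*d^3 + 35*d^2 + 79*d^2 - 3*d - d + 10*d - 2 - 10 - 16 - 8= 36*d^3 + 114*d^2 + 6*d - 36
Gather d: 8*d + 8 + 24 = 8*d + 32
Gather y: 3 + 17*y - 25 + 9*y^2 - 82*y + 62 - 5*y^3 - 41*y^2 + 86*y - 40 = -5*y^3 - 32*y^2 + 21*y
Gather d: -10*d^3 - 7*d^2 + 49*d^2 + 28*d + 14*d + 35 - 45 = -10*d^3 + 42*d^2 + 42*d - 10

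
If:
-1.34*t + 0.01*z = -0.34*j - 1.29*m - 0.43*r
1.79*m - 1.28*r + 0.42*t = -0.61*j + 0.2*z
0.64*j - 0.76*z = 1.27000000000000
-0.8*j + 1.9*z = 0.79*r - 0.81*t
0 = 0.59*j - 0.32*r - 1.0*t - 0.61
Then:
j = 4.32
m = -0.31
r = 1.76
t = 1.37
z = 1.97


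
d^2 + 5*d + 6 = (d + 2)*(d + 3)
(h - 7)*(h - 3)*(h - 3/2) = h^3 - 23*h^2/2 + 36*h - 63/2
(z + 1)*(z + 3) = z^2 + 4*z + 3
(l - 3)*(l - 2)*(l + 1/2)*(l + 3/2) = l^4 - 3*l^3 - 13*l^2/4 + 33*l/4 + 9/2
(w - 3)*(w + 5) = w^2 + 2*w - 15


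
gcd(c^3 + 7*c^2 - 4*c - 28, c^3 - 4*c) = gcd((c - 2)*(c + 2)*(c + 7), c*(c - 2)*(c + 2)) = c^2 - 4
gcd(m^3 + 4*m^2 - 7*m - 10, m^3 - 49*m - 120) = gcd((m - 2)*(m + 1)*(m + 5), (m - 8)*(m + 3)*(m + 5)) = m + 5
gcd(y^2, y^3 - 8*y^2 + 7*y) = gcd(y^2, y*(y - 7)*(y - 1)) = y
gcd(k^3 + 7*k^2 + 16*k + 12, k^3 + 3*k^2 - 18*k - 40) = k + 2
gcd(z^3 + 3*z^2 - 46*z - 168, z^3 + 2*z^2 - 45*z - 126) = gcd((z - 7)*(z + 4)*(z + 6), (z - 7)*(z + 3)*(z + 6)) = z^2 - z - 42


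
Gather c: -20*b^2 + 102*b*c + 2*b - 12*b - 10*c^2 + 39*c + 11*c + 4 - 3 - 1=-20*b^2 - 10*b - 10*c^2 + c*(102*b + 50)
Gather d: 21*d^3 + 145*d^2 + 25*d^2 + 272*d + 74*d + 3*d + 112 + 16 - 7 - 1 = 21*d^3 + 170*d^2 + 349*d + 120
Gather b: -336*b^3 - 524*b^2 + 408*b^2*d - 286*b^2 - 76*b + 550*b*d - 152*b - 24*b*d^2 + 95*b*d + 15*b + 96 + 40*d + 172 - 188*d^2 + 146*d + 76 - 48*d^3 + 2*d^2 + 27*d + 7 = -336*b^3 + b^2*(408*d - 810) + b*(-24*d^2 + 645*d - 213) - 48*d^3 - 186*d^2 + 213*d + 351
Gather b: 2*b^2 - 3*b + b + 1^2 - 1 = 2*b^2 - 2*b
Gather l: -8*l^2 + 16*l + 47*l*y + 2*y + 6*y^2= -8*l^2 + l*(47*y + 16) + 6*y^2 + 2*y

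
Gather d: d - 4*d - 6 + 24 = 18 - 3*d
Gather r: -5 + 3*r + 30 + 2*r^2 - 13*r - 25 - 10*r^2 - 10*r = -8*r^2 - 20*r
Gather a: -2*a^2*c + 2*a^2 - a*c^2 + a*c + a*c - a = a^2*(2 - 2*c) + a*(-c^2 + 2*c - 1)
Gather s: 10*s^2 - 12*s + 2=10*s^2 - 12*s + 2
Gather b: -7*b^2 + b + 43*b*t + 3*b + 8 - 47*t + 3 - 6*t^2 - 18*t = -7*b^2 + b*(43*t + 4) - 6*t^2 - 65*t + 11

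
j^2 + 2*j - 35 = (j - 5)*(j + 7)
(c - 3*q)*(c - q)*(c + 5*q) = c^3 + c^2*q - 17*c*q^2 + 15*q^3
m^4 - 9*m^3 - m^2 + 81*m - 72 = (m - 8)*(m - 3)*(m - 1)*(m + 3)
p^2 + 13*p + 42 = (p + 6)*(p + 7)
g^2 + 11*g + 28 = (g + 4)*(g + 7)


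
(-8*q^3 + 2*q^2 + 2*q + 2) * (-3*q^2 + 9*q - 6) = 24*q^5 - 78*q^4 + 60*q^3 + 6*q - 12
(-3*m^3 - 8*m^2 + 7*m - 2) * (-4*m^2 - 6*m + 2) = 12*m^5 + 50*m^4 + 14*m^3 - 50*m^2 + 26*m - 4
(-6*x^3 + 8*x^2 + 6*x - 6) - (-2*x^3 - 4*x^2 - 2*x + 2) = -4*x^3 + 12*x^2 + 8*x - 8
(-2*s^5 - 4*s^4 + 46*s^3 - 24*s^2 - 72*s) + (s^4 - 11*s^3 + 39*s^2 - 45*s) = -2*s^5 - 3*s^4 + 35*s^3 + 15*s^2 - 117*s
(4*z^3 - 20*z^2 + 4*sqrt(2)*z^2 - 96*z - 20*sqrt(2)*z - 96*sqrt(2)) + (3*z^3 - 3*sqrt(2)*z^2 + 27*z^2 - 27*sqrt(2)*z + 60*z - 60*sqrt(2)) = 7*z^3 + sqrt(2)*z^2 + 7*z^2 - 47*sqrt(2)*z - 36*z - 156*sqrt(2)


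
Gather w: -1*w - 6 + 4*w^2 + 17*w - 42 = 4*w^2 + 16*w - 48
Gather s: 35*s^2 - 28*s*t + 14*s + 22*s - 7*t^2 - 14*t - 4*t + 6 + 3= 35*s^2 + s*(36 - 28*t) - 7*t^2 - 18*t + 9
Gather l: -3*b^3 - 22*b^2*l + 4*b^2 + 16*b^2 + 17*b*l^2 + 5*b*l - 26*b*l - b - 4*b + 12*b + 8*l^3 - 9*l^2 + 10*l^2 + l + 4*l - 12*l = -3*b^3 + 20*b^2 + 7*b + 8*l^3 + l^2*(17*b + 1) + l*(-22*b^2 - 21*b - 7)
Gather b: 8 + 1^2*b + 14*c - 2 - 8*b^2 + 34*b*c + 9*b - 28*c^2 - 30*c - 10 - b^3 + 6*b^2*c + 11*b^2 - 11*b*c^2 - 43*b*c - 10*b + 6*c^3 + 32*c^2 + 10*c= -b^3 + b^2*(6*c + 3) + b*(-11*c^2 - 9*c) + 6*c^3 + 4*c^2 - 6*c - 4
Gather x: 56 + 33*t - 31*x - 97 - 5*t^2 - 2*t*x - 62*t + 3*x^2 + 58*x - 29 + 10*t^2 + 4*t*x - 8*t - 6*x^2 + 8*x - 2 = 5*t^2 - 37*t - 3*x^2 + x*(2*t + 35) - 72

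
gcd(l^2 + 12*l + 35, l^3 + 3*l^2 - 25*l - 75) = l + 5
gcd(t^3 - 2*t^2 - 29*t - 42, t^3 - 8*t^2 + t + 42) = t^2 - 5*t - 14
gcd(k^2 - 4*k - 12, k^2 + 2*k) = k + 2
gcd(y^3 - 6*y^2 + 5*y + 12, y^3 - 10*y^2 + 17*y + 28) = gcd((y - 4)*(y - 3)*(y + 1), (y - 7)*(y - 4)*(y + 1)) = y^2 - 3*y - 4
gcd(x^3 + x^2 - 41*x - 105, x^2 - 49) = x - 7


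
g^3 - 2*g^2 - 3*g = g*(g - 3)*(g + 1)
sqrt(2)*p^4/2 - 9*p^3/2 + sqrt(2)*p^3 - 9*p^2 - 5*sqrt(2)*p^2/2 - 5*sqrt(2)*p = p*(p/2 + 1)*(p - 5*sqrt(2))*(sqrt(2)*p + 1)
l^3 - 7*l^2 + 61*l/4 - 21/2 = (l - 7/2)*(l - 2)*(l - 3/2)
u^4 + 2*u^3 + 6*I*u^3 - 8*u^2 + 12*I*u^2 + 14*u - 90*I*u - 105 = (u - 3)*(u + 5)*(u - I)*(u + 7*I)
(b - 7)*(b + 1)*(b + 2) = b^3 - 4*b^2 - 19*b - 14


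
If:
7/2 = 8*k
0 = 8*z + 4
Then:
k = 7/16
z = -1/2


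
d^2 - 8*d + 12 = (d - 6)*(d - 2)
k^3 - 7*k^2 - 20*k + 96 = (k - 8)*(k - 3)*(k + 4)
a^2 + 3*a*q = a*(a + 3*q)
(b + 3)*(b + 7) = b^2 + 10*b + 21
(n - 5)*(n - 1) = n^2 - 6*n + 5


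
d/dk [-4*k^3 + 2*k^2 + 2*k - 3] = -12*k^2 + 4*k + 2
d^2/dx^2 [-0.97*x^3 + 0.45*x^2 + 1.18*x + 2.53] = 0.9 - 5.82*x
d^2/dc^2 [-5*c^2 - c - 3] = -10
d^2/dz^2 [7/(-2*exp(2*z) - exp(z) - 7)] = 7*(-2*(4*exp(z) + 1)^2*exp(z) + (8*exp(z) + 1)*(2*exp(2*z) + exp(z) + 7))*exp(z)/(2*exp(2*z) + exp(z) + 7)^3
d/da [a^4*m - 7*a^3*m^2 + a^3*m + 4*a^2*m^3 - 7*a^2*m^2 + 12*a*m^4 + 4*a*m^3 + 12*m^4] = m*(4*a^3 - 21*a^2*m + 3*a^2 + 8*a*m^2 - 14*a*m + 12*m^3 + 4*m^2)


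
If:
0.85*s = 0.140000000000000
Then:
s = 0.16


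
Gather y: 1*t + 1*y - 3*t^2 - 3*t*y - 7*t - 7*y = -3*t^2 - 6*t + y*(-3*t - 6)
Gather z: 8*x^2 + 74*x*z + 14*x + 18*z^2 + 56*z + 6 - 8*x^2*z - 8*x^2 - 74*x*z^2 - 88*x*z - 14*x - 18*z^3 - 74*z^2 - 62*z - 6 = -18*z^3 + z^2*(-74*x - 56) + z*(-8*x^2 - 14*x - 6)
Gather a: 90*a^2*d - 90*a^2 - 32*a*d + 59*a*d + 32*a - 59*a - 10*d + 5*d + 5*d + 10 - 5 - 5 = a^2*(90*d - 90) + a*(27*d - 27)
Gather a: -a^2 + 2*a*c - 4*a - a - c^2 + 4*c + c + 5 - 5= -a^2 + a*(2*c - 5) - c^2 + 5*c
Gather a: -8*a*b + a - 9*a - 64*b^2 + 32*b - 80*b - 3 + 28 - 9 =a*(-8*b - 8) - 64*b^2 - 48*b + 16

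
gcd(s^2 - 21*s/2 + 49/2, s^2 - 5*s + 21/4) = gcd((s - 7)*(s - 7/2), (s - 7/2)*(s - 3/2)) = s - 7/2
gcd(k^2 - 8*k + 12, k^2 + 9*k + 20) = 1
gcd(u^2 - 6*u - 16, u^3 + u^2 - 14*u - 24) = u + 2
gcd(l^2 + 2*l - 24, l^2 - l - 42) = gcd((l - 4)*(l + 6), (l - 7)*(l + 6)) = l + 6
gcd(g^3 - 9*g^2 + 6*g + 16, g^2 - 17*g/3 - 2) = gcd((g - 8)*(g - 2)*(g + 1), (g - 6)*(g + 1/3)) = 1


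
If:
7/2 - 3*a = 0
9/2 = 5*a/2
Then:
No Solution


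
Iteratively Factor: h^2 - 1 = (h - 1)*(h + 1)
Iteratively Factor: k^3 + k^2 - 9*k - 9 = (k + 3)*(k^2 - 2*k - 3) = (k + 1)*(k + 3)*(k - 3)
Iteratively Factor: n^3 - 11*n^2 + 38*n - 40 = (n - 2)*(n^2 - 9*n + 20) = (n - 4)*(n - 2)*(n - 5)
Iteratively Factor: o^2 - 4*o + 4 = (o - 2)*(o - 2)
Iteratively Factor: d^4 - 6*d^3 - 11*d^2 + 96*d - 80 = (d - 4)*(d^3 - 2*d^2 - 19*d + 20) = (d - 4)*(d + 4)*(d^2 - 6*d + 5) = (d - 5)*(d - 4)*(d + 4)*(d - 1)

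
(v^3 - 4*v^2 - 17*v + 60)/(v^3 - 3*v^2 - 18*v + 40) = (v - 3)/(v - 2)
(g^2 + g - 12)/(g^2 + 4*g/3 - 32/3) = 3*(g - 3)/(3*g - 8)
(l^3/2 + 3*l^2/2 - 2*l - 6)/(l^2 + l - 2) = (l^2 + l - 6)/(2*(l - 1))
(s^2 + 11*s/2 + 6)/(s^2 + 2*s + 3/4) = 2*(s + 4)/(2*s + 1)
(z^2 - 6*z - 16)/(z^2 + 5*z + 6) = (z - 8)/(z + 3)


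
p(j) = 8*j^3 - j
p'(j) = 24*j^2 - 1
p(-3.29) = -281.60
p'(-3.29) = 258.78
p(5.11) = 1062.35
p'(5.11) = 625.69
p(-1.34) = -17.91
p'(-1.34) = 42.09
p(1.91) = 53.83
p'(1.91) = 86.55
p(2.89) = 190.21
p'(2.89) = 199.45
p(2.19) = 81.84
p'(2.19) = 114.11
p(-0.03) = 0.03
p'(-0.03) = -0.98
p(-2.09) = -70.94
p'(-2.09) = 103.83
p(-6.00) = -1722.00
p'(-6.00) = 863.00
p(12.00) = 13812.00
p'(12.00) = 3455.00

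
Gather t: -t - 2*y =-t - 2*y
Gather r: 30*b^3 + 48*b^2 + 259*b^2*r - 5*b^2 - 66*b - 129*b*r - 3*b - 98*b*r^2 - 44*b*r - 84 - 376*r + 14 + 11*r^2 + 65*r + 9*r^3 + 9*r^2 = 30*b^3 + 43*b^2 - 69*b + 9*r^3 + r^2*(20 - 98*b) + r*(259*b^2 - 173*b - 311) - 70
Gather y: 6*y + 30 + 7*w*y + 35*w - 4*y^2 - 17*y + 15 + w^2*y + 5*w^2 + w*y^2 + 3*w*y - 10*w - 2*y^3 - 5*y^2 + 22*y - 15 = 5*w^2 + 25*w - 2*y^3 + y^2*(w - 9) + y*(w^2 + 10*w + 11) + 30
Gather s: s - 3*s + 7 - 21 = -2*s - 14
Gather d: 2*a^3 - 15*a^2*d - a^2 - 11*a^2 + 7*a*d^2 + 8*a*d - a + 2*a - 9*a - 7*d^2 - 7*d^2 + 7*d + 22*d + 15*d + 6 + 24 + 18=2*a^3 - 12*a^2 - 8*a + d^2*(7*a - 14) + d*(-15*a^2 + 8*a + 44) + 48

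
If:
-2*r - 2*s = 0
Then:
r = -s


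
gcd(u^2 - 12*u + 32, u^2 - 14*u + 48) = u - 8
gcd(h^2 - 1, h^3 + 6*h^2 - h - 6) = h^2 - 1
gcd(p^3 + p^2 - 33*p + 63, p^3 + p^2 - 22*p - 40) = 1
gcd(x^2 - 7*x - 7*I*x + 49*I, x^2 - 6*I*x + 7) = x - 7*I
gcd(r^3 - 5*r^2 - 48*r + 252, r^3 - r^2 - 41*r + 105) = r + 7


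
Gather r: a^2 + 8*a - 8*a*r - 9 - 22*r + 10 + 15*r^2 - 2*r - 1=a^2 + 8*a + 15*r^2 + r*(-8*a - 24)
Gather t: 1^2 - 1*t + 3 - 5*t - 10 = -6*t - 6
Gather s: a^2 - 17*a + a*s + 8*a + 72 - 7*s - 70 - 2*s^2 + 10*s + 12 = a^2 - 9*a - 2*s^2 + s*(a + 3) + 14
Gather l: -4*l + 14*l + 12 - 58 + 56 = 10*l + 10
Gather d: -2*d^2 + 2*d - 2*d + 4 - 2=2 - 2*d^2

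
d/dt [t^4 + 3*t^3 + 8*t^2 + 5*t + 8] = 4*t^3 + 9*t^2 + 16*t + 5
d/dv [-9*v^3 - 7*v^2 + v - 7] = -27*v^2 - 14*v + 1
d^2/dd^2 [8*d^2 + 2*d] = 16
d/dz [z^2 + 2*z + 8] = 2*z + 2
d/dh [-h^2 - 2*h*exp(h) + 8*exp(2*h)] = -2*h*exp(h) - 2*h + 16*exp(2*h) - 2*exp(h)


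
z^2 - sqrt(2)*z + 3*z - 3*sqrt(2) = (z + 3)*(z - sqrt(2))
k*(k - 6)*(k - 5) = k^3 - 11*k^2 + 30*k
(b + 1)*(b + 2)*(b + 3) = b^3 + 6*b^2 + 11*b + 6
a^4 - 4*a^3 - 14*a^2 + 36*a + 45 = (a - 5)*(a - 3)*(a + 1)*(a + 3)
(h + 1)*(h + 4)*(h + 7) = h^3 + 12*h^2 + 39*h + 28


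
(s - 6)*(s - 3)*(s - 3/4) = s^3 - 39*s^2/4 + 99*s/4 - 27/2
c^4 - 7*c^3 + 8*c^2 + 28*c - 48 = (c - 4)*(c - 3)*(c - 2)*(c + 2)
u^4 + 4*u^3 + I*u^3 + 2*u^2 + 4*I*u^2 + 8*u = u*(u + 4)*(u - I)*(u + 2*I)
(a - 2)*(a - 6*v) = a^2 - 6*a*v - 2*a + 12*v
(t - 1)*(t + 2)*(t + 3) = t^3 + 4*t^2 + t - 6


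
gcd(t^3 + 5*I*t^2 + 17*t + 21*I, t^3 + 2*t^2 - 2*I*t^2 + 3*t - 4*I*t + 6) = t^2 - 2*I*t + 3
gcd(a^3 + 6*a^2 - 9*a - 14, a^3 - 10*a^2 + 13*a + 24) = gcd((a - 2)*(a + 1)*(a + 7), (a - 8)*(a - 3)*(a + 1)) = a + 1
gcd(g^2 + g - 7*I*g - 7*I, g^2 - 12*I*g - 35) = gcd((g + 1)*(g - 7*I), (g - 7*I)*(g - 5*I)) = g - 7*I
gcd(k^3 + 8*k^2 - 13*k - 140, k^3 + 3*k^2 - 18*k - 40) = k^2 + k - 20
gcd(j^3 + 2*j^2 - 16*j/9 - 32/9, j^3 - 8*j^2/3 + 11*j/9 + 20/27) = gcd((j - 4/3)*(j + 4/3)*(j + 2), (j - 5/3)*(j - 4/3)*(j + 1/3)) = j - 4/3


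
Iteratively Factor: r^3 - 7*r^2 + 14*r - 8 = (r - 1)*(r^2 - 6*r + 8) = (r - 4)*(r - 1)*(r - 2)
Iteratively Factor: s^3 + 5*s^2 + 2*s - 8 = (s + 2)*(s^2 + 3*s - 4) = (s + 2)*(s + 4)*(s - 1)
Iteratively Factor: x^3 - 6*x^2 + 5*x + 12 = (x - 4)*(x^2 - 2*x - 3) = (x - 4)*(x - 3)*(x + 1)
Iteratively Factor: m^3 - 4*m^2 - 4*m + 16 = (m + 2)*(m^2 - 6*m + 8) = (m - 4)*(m + 2)*(m - 2)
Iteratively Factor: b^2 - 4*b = (b)*(b - 4)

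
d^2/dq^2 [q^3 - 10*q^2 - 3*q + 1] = 6*q - 20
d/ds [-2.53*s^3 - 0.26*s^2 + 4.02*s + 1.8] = -7.59*s^2 - 0.52*s + 4.02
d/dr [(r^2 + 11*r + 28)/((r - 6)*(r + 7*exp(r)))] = ((r - 6)*(r + 7*exp(r))*(2*r + 11) - (r - 6)*(7*exp(r) + 1)*(r^2 + 11*r + 28) - (r + 7*exp(r))*(r^2 + 11*r + 28))/((r - 6)^2*(r + 7*exp(r))^2)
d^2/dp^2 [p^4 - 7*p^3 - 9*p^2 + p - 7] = 12*p^2 - 42*p - 18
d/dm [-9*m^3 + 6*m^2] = 3*m*(4 - 9*m)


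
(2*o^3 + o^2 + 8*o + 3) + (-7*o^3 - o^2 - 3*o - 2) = -5*o^3 + 5*o + 1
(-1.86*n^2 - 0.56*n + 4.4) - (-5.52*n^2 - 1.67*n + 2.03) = 3.66*n^2 + 1.11*n + 2.37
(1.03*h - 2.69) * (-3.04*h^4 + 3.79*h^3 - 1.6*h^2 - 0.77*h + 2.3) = -3.1312*h^5 + 12.0813*h^4 - 11.8431*h^3 + 3.5109*h^2 + 4.4403*h - 6.187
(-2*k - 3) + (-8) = -2*k - 11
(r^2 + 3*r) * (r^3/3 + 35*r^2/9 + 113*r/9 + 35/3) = r^5/3 + 44*r^4/9 + 218*r^3/9 + 148*r^2/3 + 35*r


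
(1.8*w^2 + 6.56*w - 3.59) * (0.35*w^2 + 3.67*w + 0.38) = 0.63*w^4 + 8.902*w^3 + 23.5027*w^2 - 10.6825*w - 1.3642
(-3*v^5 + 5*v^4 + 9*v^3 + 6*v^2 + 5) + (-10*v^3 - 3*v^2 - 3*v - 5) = -3*v^5 + 5*v^4 - v^3 + 3*v^2 - 3*v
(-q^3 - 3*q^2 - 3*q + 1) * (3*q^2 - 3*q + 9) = -3*q^5 - 6*q^4 - 9*q^3 - 15*q^2 - 30*q + 9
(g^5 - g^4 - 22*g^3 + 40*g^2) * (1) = g^5 - g^4 - 22*g^3 + 40*g^2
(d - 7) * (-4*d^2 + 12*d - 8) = -4*d^3 + 40*d^2 - 92*d + 56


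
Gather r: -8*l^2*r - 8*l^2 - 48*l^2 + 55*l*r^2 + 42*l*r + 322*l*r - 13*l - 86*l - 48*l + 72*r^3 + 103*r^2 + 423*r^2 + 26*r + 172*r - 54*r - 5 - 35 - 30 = -56*l^2 - 147*l + 72*r^3 + r^2*(55*l + 526) + r*(-8*l^2 + 364*l + 144) - 70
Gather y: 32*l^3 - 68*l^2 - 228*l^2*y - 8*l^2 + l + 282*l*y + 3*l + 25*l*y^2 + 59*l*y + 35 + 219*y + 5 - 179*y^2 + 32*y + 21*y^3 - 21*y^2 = 32*l^3 - 76*l^2 + 4*l + 21*y^3 + y^2*(25*l - 200) + y*(-228*l^2 + 341*l + 251) + 40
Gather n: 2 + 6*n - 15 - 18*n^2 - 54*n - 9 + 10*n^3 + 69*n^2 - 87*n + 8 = 10*n^3 + 51*n^2 - 135*n - 14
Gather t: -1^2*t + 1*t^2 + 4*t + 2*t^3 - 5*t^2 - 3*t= 2*t^3 - 4*t^2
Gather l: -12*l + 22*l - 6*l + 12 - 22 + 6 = 4*l - 4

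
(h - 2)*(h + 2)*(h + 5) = h^3 + 5*h^2 - 4*h - 20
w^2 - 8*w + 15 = (w - 5)*(w - 3)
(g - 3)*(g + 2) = g^2 - g - 6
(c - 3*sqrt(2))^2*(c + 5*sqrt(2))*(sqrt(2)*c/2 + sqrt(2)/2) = sqrt(2)*c^4/2 - c^3 + sqrt(2)*c^3/2 - 21*sqrt(2)*c^2 - c^2 - 21*sqrt(2)*c + 90*c + 90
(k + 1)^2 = k^2 + 2*k + 1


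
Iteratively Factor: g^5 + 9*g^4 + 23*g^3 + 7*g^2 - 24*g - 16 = (g + 4)*(g^4 + 5*g^3 + 3*g^2 - 5*g - 4) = (g + 1)*(g + 4)*(g^3 + 4*g^2 - g - 4) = (g + 1)*(g + 4)^2*(g^2 - 1) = (g + 1)^2*(g + 4)^2*(g - 1)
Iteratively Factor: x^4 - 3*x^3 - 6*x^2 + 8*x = (x - 1)*(x^3 - 2*x^2 - 8*x) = x*(x - 1)*(x^2 - 2*x - 8) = x*(x - 1)*(x + 2)*(x - 4)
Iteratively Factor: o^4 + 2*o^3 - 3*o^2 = (o - 1)*(o^3 + 3*o^2) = (o - 1)*(o + 3)*(o^2) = o*(o - 1)*(o + 3)*(o)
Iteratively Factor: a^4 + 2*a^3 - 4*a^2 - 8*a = (a - 2)*(a^3 + 4*a^2 + 4*a) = a*(a - 2)*(a^2 + 4*a + 4) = a*(a - 2)*(a + 2)*(a + 2)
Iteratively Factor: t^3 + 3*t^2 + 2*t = (t)*(t^2 + 3*t + 2) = t*(t + 1)*(t + 2)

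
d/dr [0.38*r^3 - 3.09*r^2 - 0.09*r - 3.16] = 1.14*r^2 - 6.18*r - 0.09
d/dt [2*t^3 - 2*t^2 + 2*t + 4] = 6*t^2 - 4*t + 2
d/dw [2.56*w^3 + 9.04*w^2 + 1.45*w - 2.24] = 7.68*w^2 + 18.08*w + 1.45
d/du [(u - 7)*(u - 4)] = 2*u - 11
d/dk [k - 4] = 1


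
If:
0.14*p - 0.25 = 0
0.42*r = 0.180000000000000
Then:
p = 1.79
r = 0.43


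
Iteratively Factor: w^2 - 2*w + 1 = (w - 1)*(w - 1)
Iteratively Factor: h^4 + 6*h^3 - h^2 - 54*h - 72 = (h + 2)*(h^3 + 4*h^2 - 9*h - 36) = (h + 2)*(h + 3)*(h^2 + h - 12) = (h + 2)*(h + 3)*(h + 4)*(h - 3)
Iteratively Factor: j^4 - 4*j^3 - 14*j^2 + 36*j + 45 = (j - 5)*(j^3 + j^2 - 9*j - 9) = (j - 5)*(j + 1)*(j^2 - 9) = (j - 5)*(j + 1)*(j + 3)*(j - 3)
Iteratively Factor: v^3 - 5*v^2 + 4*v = (v - 4)*(v^2 - v) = v*(v - 4)*(v - 1)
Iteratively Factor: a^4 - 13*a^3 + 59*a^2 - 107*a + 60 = (a - 1)*(a^3 - 12*a^2 + 47*a - 60) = (a - 3)*(a - 1)*(a^2 - 9*a + 20) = (a - 5)*(a - 3)*(a - 1)*(a - 4)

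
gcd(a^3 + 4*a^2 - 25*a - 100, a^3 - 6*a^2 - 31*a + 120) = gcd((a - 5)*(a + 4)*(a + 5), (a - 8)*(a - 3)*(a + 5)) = a + 5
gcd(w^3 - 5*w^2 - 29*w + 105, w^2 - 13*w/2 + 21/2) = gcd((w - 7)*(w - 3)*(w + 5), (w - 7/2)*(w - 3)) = w - 3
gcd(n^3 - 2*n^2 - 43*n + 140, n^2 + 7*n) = n + 7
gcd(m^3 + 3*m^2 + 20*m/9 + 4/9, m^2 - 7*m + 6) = 1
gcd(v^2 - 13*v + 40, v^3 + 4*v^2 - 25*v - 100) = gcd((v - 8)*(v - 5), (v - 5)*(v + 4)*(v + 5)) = v - 5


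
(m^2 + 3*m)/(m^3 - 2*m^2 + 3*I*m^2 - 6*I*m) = (m + 3)/(m^2 + m*(-2 + 3*I) - 6*I)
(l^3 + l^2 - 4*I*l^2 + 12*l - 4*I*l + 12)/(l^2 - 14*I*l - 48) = (l^2 + l*(1 + 2*I) + 2*I)/(l - 8*I)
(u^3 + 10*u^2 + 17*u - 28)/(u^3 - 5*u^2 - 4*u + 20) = (u^3 + 10*u^2 + 17*u - 28)/(u^3 - 5*u^2 - 4*u + 20)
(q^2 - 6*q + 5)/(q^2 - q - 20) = (q - 1)/(q + 4)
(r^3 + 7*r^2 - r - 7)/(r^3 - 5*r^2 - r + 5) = (r + 7)/(r - 5)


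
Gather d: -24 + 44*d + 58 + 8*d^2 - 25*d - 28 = 8*d^2 + 19*d + 6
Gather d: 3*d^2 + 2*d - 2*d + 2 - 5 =3*d^2 - 3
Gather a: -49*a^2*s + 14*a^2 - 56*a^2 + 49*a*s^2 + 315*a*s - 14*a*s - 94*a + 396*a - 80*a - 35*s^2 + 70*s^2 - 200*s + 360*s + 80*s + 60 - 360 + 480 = a^2*(-49*s - 42) + a*(49*s^2 + 301*s + 222) + 35*s^2 + 240*s + 180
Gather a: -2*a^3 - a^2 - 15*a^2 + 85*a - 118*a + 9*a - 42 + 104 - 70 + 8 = -2*a^3 - 16*a^2 - 24*a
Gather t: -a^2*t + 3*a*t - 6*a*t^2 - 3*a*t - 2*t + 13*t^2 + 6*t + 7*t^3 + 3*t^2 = 7*t^3 + t^2*(16 - 6*a) + t*(4 - a^2)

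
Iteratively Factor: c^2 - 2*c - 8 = (c + 2)*(c - 4)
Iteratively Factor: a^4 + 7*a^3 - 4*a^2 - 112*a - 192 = (a - 4)*(a^3 + 11*a^2 + 40*a + 48) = (a - 4)*(a + 3)*(a^2 + 8*a + 16) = (a - 4)*(a + 3)*(a + 4)*(a + 4)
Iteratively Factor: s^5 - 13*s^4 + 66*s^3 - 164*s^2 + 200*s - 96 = (s - 4)*(s^4 - 9*s^3 + 30*s^2 - 44*s + 24) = (s - 4)*(s - 2)*(s^3 - 7*s^2 + 16*s - 12) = (s - 4)*(s - 2)^2*(s^2 - 5*s + 6) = (s - 4)*(s - 3)*(s - 2)^2*(s - 2)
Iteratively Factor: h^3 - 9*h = (h)*(h^2 - 9) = h*(h + 3)*(h - 3)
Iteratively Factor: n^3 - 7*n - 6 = (n + 2)*(n^2 - 2*n - 3) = (n + 1)*(n + 2)*(n - 3)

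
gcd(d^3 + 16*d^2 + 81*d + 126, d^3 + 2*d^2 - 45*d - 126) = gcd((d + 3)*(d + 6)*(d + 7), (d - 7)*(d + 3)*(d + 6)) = d^2 + 9*d + 18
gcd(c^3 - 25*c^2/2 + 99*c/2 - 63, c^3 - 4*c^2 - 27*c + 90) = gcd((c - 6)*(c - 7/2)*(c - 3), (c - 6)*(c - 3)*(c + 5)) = c^2 - 9*c + 18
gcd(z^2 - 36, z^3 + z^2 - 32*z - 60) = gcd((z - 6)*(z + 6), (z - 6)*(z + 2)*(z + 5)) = z - 6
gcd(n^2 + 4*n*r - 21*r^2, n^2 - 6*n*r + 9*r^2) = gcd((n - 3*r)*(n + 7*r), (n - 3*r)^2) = -n + 3*r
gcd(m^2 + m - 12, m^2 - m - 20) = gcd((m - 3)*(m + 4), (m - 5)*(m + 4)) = m + 4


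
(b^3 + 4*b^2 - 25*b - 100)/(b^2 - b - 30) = (b^2 - b - 20)/(b - 6)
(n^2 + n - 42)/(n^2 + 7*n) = (n - 6)/n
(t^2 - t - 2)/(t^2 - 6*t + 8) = (t + 1)/(t - 4)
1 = 1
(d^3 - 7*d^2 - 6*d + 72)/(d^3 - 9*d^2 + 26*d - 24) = (d^2 - 3*d - 18)/(d^2 - 5*d + 6)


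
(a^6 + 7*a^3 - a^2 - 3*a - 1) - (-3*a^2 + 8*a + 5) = a^6 + 7*a^3 + 2*a^2 - 11*a - 6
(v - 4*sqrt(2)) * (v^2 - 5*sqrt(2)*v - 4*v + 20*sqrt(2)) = v^3 - 9*sqrt(2)*v^2 - 4*v^2 + 40*v + 36*sqrt(2)*v - 160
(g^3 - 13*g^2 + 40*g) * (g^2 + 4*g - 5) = g^5 - 9*g^4 - 17*g^3 + 225*g^2 - 200*g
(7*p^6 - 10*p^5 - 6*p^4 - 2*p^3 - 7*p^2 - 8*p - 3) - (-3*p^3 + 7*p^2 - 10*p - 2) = 7*p^6 - 10*p^5 - 6*p^4 + p^3 - 14*p^2 + 2*p - 1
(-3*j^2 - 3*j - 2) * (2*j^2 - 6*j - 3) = -6*j^4 + 12*j^3 + 23*j^2 + 21*j + 6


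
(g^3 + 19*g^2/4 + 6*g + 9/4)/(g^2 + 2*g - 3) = (4*g^2 + 7*g + 3)/(4*(g - 1))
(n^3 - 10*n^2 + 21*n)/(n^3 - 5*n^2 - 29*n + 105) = n/(n + 5)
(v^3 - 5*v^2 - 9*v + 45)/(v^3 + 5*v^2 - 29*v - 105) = (v - 3)/(v + 7)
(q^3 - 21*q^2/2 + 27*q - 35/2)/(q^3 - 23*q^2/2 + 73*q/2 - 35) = (q - 1)/(q - 2)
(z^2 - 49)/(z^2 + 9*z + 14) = (z - 7)/(z + 2)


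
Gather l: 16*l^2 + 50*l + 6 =16*l^2 + 50*l + 6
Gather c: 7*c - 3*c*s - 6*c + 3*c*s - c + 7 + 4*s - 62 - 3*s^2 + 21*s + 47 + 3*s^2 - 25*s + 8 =0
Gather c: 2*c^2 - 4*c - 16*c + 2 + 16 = 2*c^2 - 20*c + 18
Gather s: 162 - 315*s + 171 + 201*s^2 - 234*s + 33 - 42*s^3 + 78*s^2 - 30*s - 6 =-42*s^3 + 279*s^2 - 579*s + 360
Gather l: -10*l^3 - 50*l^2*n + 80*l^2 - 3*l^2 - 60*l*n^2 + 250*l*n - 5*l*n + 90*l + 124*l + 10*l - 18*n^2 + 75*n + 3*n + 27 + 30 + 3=-10*l^3 + l^2*(77 - 50*n) + l*(-60*n^2 + 245*n + 224) - 18*n^2 + 78*n + 60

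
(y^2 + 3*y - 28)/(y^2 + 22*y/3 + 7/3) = 3*(y - 4)/(3*y + 1)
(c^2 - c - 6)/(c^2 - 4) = (c - 3)/(c - 2)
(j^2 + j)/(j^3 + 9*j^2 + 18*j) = (j + 1)/(j^2 + 9*j + 18)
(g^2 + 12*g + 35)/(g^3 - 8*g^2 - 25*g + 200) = (g + 7)/(g^2 - 13*g + 40)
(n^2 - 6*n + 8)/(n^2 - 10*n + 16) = (n - 4)/(n - 8)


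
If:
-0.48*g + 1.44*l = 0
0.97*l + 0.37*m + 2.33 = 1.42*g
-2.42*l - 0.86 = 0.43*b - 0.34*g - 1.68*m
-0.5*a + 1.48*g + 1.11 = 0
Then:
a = 0.998662613981763*m + 8.50887537993921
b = 3.54082137555666*m - 4.30578921326076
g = 0.337386018237082*m + 2.12462006079027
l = 0.112462006079027*m + 0.708206686930091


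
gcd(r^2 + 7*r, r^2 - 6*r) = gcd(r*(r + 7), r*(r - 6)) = r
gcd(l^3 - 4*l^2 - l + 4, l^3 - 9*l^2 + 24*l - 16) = l^2 - 5*l + 4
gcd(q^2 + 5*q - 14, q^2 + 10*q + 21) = q + 7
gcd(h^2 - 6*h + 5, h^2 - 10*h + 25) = h - 5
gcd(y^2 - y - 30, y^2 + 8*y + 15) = y + 5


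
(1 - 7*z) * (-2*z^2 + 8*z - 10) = 14*z^3 - 58*z^2 + 78*z - 10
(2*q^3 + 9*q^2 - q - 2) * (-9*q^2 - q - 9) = -18*q^5 - 83*q^4 - 18*q^3 - 62*q^2 + 11*q + 18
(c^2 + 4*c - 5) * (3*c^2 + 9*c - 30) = 3*c^4 + 21*c^3 - 9*c^2 - 165*c + 150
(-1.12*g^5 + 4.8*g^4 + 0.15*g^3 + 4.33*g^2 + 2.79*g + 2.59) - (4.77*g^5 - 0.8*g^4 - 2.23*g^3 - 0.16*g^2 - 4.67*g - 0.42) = -5.89*g^5 + 5.6*g^4 + 2.38*g^3 + 4.49*g^2 + 7.46*g + 3.01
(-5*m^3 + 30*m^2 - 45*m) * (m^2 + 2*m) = -5*m^5 + 20*m^4 + 15*m^3 - 90*m^2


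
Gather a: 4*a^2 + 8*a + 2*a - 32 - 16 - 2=4*a^2 + 10*a - 50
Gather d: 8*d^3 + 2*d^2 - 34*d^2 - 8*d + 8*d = 8*d^3 - 32*d^2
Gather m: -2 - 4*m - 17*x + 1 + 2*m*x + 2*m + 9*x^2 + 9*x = m*(2*x - 2) + 9*x^2 - 8*x - 1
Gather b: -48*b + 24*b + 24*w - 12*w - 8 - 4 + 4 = -24*b + 12*w - 8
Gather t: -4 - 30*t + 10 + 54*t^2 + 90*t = 54*t^2 + 60*t + 6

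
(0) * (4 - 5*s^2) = 0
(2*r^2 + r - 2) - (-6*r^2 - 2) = 8*r^2 + r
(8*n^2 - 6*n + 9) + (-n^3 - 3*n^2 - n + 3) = -n^3 + 5*n^2 - 7*n + 12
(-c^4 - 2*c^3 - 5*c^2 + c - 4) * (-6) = 6*c^4 + 12*c^3 + 30*c^2 - 6*c + 24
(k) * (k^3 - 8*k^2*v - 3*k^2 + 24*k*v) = k^4 - 8*k^3*v - 3*k^3 + 24*k^2*v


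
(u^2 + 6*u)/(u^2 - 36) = u/(u - 6)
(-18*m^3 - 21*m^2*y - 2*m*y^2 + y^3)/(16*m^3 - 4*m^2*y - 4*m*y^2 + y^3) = (-18*m^3 - 21*m^2*y - 2*m*y^2 + y^3)/(16*m^3 - 4*m^2*y - 4*m*y^2 + y^3)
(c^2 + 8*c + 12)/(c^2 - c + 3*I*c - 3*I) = (c^2 + 8*c + 12)/(c^2 - c + 3*I*c - 3*I)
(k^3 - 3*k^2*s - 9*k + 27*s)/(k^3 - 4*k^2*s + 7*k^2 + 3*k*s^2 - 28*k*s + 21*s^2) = (9 - k^2)/(-k^2 + k*s - 7*k + 7*s)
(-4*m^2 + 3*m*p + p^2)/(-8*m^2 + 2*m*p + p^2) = (-m + p)/(-2*m + p)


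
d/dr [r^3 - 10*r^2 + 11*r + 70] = 3*r^2 - 20*r + 11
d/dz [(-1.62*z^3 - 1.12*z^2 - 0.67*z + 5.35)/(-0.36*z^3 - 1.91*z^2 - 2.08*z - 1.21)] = (-2.22044604925031e-16*z^5 + 2.691*z^4 + 6.2568*z^3 + 12.7085*z^2 + 23.1474*z + 11.9387)/(0.1296*z^6 + 1.3752*z^5 + 5.1457*z^4 + 8.8168*z^3 + 8.9486*z^2 + 5.0336*z + 1.4641)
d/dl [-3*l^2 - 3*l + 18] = -6*l - 3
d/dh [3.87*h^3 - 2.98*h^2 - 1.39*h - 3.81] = 11.61*h^2 - 5.96*h - 1.39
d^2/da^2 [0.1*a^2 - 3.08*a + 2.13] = 0.200000000000000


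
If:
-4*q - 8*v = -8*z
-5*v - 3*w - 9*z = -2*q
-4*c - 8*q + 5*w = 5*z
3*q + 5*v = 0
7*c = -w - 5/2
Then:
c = -175/726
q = -50/121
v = 30/121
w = -295/363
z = 5/121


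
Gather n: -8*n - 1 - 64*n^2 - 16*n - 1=-64*n^2 - 24*n - 2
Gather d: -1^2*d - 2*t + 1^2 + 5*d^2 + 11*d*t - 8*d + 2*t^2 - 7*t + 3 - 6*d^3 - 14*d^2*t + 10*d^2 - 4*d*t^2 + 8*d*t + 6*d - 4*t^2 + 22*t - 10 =-6*d^3 + d^2*(15 - 14*t) + d*(-4*t^2 + 19*t - 3) - 2*t^2 + 13*t - 6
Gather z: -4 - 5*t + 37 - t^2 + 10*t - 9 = -t^2 + 5*t + 24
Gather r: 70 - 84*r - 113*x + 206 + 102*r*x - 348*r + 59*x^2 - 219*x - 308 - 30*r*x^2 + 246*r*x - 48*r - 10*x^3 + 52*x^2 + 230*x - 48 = r*(-30*x^2 + 348*x - 480) - 10*x^3 + 111*x^2 - 102*x - 80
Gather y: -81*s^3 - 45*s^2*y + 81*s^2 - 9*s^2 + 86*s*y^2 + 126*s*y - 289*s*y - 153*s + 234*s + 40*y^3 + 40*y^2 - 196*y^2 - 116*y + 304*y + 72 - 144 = -81*s^3 + 72*s^2 + 81*s + 40*y^3 + y^2*(86*s - 156) + y*(-45*s^2 - 163*s + 188) - 72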